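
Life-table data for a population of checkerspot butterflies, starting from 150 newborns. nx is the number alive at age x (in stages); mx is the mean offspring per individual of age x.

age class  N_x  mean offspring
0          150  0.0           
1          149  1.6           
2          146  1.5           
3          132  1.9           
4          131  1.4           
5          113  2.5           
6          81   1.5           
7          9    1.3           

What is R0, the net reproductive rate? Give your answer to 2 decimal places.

lx = nx/n0 = nx/150: 1, 0.99333…, 0.97333…, 0.88, 0.87333…, 0.75333…, 0.54, 0.06
lx·mx by age: 0, 1.589333…, 1.46…, 1.672, 1.222667…, 1.883333…, 0.81, 0.078
R0 = Σ lx·mx = 8.715333… → 8.72

8.72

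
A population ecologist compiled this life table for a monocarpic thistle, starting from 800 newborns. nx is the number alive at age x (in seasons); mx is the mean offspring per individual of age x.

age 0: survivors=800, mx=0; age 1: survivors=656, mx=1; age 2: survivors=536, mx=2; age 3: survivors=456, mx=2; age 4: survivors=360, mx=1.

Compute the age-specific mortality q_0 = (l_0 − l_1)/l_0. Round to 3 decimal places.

lx = nx/n0 = nx/800: 1, 0.82, 0.67, 0.57, 0.45
q_0 = (l_0 − l_1) / l_0 = (1 − 0.82) / 1
     = 0.18 / 1 = 0.18 → 0.180

0.180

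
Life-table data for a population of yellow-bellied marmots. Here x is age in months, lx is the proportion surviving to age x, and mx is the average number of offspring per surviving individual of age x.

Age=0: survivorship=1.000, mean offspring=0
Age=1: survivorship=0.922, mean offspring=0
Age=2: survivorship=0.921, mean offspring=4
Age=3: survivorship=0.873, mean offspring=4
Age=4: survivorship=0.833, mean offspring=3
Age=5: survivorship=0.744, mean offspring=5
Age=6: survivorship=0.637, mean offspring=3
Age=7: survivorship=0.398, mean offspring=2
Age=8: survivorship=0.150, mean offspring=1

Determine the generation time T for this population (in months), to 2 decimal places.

3.98

lx·mx: 0, 0, 3.684, 3.492, 2.499, 3.72, 1.911, 0.796, 0.15 → R0 = 16.252
x·lx·mx: 0, 0, 7.368, 10.476, 9.996, 18.6, 11.466, 5.572, 1.2 → Σ = 64.678
T = 64.678 / 16.252 = 3.979695… → 3.98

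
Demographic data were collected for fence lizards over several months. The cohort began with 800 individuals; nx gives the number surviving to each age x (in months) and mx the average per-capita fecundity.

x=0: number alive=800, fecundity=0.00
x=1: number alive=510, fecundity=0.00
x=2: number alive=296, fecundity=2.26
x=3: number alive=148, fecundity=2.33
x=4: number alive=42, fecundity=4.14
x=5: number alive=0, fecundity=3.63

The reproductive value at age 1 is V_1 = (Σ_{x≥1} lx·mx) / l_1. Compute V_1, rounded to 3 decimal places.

2.329

lx = nx/n0 = nx/800: 1, 0.6375, 0.37, 0.185, 0.0525, 0
lx·mx for x ≥ 1: 0, 0.8362, 0.43105, 0.21735, 0 → sum = 1.4846
V_1 = 1.4846 / l_1 = 1.4846 / 0.6375 = 2.328784… → 2.329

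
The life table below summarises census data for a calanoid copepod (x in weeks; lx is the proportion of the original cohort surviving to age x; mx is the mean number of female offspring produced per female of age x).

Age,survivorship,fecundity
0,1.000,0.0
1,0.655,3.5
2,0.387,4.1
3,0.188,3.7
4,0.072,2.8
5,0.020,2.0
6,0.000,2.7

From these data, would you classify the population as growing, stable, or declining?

growing

R0 = Σ lx·mx = 0 + 2.2925 + 1.5867 + 0.6956 + 0.2016 + 0.04 + 0 = 4.8164
R0 > 1, so the population is growing.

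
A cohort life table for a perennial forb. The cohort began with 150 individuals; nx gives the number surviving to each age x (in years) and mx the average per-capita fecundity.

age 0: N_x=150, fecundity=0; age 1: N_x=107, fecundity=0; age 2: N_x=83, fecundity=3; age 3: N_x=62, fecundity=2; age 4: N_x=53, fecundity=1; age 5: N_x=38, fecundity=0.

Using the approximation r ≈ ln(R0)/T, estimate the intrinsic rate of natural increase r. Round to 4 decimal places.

0.4110

lx = nx/n0 = nx/150: 1, 0.71333…, 0.55333…, 0.41333…, 0.35333…, 0.25333…
R0 = Σ lx·mx = 0 + 0 + 1.66… + 0.82667… + 0.35333… + 0 = 2.84…
Σ x·lx·mx = 7.213333…; T = 7.213333…/2.84… = 2.53991…
r ≈ ln(R0)/T = ln(2.84…)/2.53991… = 0.410962… → 0.4110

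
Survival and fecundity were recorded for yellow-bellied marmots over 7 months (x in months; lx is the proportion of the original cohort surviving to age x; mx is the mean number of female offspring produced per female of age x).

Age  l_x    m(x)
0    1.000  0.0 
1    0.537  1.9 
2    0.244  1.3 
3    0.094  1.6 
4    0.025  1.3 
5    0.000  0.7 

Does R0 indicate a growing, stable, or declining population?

growing

R0 = Σ lx·mx = 0 + 1.0203 + 0.3172 + 0.1504 + 0.0325 + 0 = 1.5204
R0 > 1, so the population is growing.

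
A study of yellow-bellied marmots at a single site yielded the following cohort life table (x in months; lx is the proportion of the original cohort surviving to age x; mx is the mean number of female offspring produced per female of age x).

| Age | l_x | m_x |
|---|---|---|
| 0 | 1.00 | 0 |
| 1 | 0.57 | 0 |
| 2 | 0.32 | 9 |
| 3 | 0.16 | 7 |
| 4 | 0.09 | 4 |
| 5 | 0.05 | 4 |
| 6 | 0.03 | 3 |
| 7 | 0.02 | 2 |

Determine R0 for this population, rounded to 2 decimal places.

4.69

lx·mx by age: 0, 0, 2.88, 1.12, 0.36, 0.2, 0.09, 0.04
R0 = Σ lx·mx = 4.69 → 4.69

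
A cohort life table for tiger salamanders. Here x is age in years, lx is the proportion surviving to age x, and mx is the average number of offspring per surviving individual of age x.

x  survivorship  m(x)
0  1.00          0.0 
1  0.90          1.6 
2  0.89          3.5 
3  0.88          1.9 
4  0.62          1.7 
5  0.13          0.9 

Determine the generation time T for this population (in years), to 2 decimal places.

2.36

lx·mx: 0, 1.44, 3.115, 1.672, 1.054, 0.117 → R0 = 7.398
x·lx·mx: 0, 1.44, 6.23, 5.016, 4.216, 0.585 → Σ = 17.487
T = 17.487 / 7.398 = 2.363747… → 2.36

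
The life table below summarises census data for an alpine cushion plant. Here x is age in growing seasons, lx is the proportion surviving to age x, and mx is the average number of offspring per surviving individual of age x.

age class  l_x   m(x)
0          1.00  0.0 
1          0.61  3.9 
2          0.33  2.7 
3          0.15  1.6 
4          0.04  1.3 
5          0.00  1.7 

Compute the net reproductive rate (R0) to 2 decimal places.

3.56

lx·mx by age: 0, 2.379, 0.891, 0.24, 0.052, 0
R0 = Σ lx·mx = 3.562 → 3.56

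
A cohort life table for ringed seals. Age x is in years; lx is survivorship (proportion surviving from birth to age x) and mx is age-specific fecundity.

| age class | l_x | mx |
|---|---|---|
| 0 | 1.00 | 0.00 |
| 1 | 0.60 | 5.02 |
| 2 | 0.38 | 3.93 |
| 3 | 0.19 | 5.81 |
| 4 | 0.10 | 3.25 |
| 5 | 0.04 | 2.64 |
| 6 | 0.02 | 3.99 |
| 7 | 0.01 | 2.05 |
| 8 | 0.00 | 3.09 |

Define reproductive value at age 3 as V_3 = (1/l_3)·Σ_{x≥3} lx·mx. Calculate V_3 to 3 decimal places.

lx·mx for x ≥ 3: 1.1039, 0.325, 0.1056, 0.0798, 0.0205, 0 → sum = 1.6348
V_3 = 1.6348 / l_3 = 1.6348 / 0.19 = 8.604211… → 8.604

8.604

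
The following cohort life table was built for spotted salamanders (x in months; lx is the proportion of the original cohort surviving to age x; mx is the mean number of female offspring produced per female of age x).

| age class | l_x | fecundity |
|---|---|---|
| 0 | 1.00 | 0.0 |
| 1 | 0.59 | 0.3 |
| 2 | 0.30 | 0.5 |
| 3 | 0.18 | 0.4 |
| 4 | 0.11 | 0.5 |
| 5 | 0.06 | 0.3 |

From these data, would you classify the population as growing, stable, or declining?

declining

R0 = Σ lx·mx = 0 + 0.177 + 0.15 + 0.072 + 0.055 + 0.018 = 0.472
R0 < 1, so the population is declining.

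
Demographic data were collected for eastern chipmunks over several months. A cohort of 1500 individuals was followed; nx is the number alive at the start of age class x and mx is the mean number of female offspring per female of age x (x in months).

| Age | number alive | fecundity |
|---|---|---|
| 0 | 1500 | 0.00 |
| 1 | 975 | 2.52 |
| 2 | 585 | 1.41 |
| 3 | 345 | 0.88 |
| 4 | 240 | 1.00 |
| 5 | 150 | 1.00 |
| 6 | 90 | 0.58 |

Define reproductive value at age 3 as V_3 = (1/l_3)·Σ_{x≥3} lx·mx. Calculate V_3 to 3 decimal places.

lx = nx/n0 = nx/1500: 1, 0.65, 0.39, 0.23, 0.16, 0.1, 0.06
lx·mx for x ≥ 3: 0.2024, 0.16, 0.1, 0.0348 → sum = 0.4972
V_3 = 0.4972 / l_3 = 0.4972 / 0.23 = 2.161739… → 2.162

2.162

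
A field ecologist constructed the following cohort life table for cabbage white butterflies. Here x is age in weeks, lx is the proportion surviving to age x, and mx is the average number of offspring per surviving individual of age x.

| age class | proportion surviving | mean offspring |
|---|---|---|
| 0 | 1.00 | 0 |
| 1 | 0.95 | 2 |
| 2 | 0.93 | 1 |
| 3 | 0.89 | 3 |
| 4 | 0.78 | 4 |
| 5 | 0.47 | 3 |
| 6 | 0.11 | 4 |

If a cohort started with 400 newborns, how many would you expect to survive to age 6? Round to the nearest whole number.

44

Expected survivors = N0 · l_6 = 400 × 0.11 = 44 → 44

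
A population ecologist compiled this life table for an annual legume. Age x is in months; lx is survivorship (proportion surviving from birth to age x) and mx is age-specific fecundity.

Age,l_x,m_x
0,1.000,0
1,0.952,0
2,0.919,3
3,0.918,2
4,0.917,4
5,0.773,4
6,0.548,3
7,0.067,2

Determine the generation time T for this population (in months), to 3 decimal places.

3.957

lx·mx: 0, 0, 2.757, 1.836, 3.668, 3.092, 1.644, 0.134 → R0 = 13.131
x·lx·mx: 0, 0, 5.514, 5.508, 14.672, 15.46, 9.864, 0.938 → Σ = 51.956
T = 51.956 / 13.131 = 3.956744… → 3.957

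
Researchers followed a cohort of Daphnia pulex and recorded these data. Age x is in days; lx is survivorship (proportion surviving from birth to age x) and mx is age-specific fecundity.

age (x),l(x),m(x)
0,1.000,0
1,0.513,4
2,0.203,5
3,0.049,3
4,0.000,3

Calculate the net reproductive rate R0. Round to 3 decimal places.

3.214

lx·mx by age: 0, 2.052, 1.015, 0.147, 0
R0 = Σ lx·mx = 3.214 → 3.214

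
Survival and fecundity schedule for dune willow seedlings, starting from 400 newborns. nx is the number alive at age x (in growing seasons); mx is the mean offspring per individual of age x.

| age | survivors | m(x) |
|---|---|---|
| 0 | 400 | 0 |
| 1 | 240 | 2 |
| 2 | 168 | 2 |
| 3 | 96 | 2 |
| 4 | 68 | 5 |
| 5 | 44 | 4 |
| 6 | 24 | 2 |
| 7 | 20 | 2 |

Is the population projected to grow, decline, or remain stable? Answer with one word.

growing

lx = nx/n0 = nx/400: 1, 0.6, 0.42, 0.24, 0.17, 0.11, 0.06, 0.05
R0 = Σ lx·mx = 0 + 1.2 + 0.84 + 0.48 + 0.85 + 0.44 + 0.12 + 0.1 = 4.03
R0 > 1, so the population is growing.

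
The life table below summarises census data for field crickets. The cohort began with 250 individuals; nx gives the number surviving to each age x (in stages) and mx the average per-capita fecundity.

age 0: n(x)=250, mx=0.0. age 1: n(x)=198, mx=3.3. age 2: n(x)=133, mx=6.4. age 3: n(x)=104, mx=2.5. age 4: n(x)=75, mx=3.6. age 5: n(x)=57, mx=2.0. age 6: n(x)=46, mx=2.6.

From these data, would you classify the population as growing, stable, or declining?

lx = nx/n0 = nx/250: 1, 0.792, 0.532, 0.416, 0.3, 0.228, 0.184
R0 = Σ lx·mx = 0 + 2.6136 + 3.4048 + 1.04 + 1.08 + 0.456 + 0.4784 = 9.0728
R0 > 1, so the population is growing.

growing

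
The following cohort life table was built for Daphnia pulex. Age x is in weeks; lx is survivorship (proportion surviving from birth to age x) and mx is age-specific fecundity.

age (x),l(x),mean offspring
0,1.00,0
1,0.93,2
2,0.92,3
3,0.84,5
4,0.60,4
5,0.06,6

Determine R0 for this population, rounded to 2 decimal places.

11.58

lx·mx by age: 0, 1.86, 2.76, 4.2, 2.4, 0.36
R0 = Σ lx·mx = 11.58 → 11.58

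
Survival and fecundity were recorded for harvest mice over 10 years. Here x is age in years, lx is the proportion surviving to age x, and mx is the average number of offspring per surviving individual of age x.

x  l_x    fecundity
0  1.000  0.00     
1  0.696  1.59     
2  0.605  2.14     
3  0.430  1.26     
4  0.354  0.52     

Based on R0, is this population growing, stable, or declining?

R0 = Σ lx·mx = 0 + 1.10664 + 1.2947 + 0.5418 + 0.18408 = 3.12722
R0 > 1, so the population is growing.

growing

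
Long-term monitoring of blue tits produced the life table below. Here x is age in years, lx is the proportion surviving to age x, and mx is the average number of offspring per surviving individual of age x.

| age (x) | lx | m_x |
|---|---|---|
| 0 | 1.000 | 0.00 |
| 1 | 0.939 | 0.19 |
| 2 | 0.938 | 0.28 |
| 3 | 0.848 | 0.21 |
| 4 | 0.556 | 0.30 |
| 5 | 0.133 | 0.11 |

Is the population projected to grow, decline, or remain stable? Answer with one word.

R0 = Σ lx·mx = 0 + 0.17841 + 0.26264 + 0.17808 + 0.1668 + 0.01463 = 0.80056
R0 < 1, so the population is declining.

declining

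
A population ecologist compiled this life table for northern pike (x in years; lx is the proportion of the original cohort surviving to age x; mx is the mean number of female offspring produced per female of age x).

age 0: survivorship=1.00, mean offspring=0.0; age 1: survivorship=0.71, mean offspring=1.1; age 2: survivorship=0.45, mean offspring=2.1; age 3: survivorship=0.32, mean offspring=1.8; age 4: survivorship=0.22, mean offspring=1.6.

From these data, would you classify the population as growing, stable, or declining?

growing

R0 = Σ lx·mx = 0 + 0.781 + 0.945 + 0.576 + 0.352 = 2.654
R0 > 1, so the population is growing.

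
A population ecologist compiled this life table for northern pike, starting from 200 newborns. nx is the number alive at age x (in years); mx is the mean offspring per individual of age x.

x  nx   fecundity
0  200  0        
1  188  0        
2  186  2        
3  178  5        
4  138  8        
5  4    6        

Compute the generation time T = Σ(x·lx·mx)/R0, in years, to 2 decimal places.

lx = nx/n0 = nx/200: 1, 0.94, 0.93, 0.89, 0.69, 0.02
lx·mx: 0, 0, 1.86, 4.45, 5.52, 0.12 → R0 = 11.95
x·lx·mx: 0, 0, 3.72, 13.35, 22.08, 0.6 → Σ = 39.75
T = 39.75 / 11.95 = 3.32636… → 3.33

3.33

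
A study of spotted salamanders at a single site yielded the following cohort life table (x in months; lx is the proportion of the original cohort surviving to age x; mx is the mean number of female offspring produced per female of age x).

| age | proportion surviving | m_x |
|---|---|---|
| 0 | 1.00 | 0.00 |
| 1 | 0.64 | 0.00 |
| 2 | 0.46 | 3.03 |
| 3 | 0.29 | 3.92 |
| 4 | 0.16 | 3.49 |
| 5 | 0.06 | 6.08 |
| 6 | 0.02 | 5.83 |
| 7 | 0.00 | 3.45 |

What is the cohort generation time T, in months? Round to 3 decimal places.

lx·mx: 0, 0, 1.3938, 1.1368, 0.5584, 0.3648, 0.1166, 0 → R0 = 3.5704
x·lx·mx: 0, 0, 2.7876, 3.4104, 2.2336, 1.824, 0.6996, 0 → Σ = 10.9552
T = 10.9552 / 3.5704 = 3.06834… → 3.068

3.068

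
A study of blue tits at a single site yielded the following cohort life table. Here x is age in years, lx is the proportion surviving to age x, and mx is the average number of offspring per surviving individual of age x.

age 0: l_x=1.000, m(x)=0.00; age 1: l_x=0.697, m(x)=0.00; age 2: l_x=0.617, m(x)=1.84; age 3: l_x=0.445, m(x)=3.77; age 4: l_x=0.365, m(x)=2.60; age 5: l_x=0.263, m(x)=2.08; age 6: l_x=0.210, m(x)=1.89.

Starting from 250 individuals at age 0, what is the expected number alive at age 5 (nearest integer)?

Expected survivors = N0 · l_5 = 250 × 0.263 = 65.75 → 66

66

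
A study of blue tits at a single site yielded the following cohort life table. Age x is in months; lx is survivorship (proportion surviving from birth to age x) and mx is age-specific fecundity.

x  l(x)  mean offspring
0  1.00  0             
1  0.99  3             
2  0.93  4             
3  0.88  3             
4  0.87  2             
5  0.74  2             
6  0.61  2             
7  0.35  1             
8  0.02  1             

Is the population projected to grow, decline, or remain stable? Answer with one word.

growing

R0 = Σ lx·mx = 0 + 2.97 + 3.72 + 2.64 + 1.74 + 1.48 + 1.22 + 0.35 + 0.02 = 14.14
R0 > 1, so the population is growing.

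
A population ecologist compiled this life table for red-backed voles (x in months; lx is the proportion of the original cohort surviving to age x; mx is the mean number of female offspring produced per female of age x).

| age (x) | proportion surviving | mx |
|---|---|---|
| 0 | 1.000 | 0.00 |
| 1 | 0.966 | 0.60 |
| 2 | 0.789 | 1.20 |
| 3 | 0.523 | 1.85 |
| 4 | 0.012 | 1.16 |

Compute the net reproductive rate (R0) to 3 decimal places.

2.508

lx·mx by age: 0, 0.5796, 0.9468, 0.96755, 0.01392
R0 = Σ lx·mx = 2.50787 → 2.508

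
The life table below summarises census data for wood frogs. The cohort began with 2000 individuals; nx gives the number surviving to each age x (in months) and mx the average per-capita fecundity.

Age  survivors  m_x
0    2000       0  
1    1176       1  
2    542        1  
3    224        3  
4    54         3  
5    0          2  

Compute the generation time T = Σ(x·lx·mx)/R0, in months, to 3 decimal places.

lx = nx/n0 = nx/2000: 1, 0.588, 0.271, 0.112, 0.027, 0
lx·mx: 0, 0.588, 0.271, 0.336, 0.081, 0 → R0 = 1.276
x·lx·mx: 0, 0.588, 0.542, 1.008, 0.324, 0 → Σ = 2.462
T = 2.462 / 1.276 = 1.929467… → 1.929

1.929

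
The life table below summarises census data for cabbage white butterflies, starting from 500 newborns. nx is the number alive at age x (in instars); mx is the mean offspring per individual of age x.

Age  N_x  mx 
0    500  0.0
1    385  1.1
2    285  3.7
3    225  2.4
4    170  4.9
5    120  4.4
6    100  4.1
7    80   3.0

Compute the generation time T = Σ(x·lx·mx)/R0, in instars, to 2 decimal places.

3.54

lx = nx/n0 = nx/500: 1, 0.77, 0.57, 0.45, 0.34, 0.24, 0.2, 0.16
lx·mx: 0, 0.847, 2.109, 1.08, 1.666, 1.056, 0.82, 0.48 → R0 = 8.058
x·lx·mx: 0, 0.847, 4.218, 3.24, 6.664, 5.28, 4.92, 3.36 → Σ = 28.529
T = 28.529 / 8.058 = 3.540457… → 3.54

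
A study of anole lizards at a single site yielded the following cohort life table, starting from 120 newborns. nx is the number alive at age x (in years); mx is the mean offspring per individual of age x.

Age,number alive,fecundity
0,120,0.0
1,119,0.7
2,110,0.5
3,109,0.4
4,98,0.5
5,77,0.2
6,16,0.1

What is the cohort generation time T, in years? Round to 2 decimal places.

2.45

lx = nx/n0 = nx/120: 1, 0.99167…, 0.91667…, 0.90833…, 0.81667…, 0.64167…, 0.13333…
lx·mx: 0, 0.694167…, 0.458333…, 0.363333…, 0.408333…, 0.128333…, 0.013333… → R0 = 2.065833…
x·lx·mx: 0, 0.694167…, 0.916667…, 1.09…, 1.633333…, 0.641667…, 0.08… → Σ = 5.055833…
T = 5.055833… / 2.065833… = 2.447358… → 2.45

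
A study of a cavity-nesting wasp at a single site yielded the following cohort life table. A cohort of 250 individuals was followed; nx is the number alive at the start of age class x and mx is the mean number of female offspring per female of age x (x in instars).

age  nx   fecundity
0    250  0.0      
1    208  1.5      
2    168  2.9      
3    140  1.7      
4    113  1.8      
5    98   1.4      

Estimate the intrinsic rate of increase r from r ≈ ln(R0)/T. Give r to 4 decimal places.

0.6719

lx = nx/n0 = nx/250: 1, 0.832, 0.672, 0.56, 0.452, 0.392
R0 = Σ lx·mx = 0 + 1.248 + 1.9488 + 0.952 + 0.8136 + 0.5488 = 5.5112
Σ x·lx·mx = 14; T = 14/5.5112 = 2.54028…
r ≈ ln(R0)/T = ln(5.5112)/2.54028… = 0.671887… → 0.6719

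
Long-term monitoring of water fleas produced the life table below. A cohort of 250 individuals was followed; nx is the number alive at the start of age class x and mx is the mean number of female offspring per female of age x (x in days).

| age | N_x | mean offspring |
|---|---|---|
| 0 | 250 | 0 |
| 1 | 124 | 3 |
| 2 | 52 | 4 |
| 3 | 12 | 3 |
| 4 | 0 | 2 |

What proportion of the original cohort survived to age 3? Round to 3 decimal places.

0.048

l_3 = n_3/n_0 = 12/250 = 0.048 → 0.048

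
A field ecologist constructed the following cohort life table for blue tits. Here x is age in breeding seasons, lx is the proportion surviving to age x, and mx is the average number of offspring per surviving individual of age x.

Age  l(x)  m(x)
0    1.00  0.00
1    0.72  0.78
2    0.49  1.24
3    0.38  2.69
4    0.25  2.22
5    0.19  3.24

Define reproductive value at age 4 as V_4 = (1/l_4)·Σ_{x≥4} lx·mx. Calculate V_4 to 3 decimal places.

4.682

lx·mx for x ≥ 4: 0.555, 0.6156 → sum = 1.1706
V_4 = 1.1706 / l_4 = 1.1706 / 0.25 = 4.6824 → 4.682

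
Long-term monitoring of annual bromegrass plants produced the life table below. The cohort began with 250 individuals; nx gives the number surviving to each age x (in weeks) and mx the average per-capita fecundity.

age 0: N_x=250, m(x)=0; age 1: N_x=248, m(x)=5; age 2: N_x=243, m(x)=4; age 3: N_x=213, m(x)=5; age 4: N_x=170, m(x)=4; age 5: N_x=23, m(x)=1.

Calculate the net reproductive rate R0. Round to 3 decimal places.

15.920

lx = nx/n0 = nx/250: 1, 0.992, 0.972, 0.852, 0.68, 0.092
lx·mx by age: 0, 4.96, 3.888, 4.26, 2.72, 0.092
R0 = Σ lx·mx = 15.92 → 15.920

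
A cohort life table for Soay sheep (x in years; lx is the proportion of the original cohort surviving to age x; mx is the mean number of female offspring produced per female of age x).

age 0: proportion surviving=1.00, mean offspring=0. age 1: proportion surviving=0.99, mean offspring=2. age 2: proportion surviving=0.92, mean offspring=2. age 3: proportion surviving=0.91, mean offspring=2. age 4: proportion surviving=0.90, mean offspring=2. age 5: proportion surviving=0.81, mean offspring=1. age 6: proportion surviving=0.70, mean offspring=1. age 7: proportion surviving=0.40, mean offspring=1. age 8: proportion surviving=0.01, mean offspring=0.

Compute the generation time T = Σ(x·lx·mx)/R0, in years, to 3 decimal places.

3.141

lx·mx: 0, 1.98, 1.84, 1.82, 1.8, 0.81, 0.7, 0.4, 0 → R0 = 9.35
x·lx·mx: 0, 1.98, 3.68, 5.46, 7.2, 4.05, 4.2, 2.8, 0 → Σ = 29.37
T = 29.37 / 9.35 = 3.141176… → 3.141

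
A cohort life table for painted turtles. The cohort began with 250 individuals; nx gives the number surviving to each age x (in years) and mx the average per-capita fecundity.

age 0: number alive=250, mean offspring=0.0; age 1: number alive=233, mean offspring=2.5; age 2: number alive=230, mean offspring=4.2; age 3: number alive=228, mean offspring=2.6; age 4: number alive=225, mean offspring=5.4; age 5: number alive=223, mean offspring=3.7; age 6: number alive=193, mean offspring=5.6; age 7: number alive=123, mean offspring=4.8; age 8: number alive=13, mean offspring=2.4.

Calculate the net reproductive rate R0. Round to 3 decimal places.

23.535

lx = nx/n0 = nx/250: 1, 0.932, 0.92, 0.912, 0.9, 0.892, 0.772, 0.492, 0.052
lx·mx by age: 0, 2.33, 3.864, 2.3712, 4.86, 3.3004, 4.3232, 2.3616, 0.1248
R0 = Σ lx·mx = 23.5352 → 23.535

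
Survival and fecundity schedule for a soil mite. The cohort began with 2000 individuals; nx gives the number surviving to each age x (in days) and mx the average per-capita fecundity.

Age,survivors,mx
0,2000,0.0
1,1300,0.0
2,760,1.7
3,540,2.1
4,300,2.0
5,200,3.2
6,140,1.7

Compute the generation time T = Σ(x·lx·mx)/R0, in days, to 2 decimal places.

3.33

lx = nx/n0 = nx/2000: 1, 0.65, 0.38, 0.27, 0.15, 0.1, 0.07
lx·mx: 0, 0, 0.646, 0.567, 0.3, 0.32, 0.119 → R0 = 1.952
x·lx·mx: 0, 0, 1.292, 1.701, 1.2, 1.6, 0.714 → Σ = 6.507
T = 6.507 / 1.952 = 3.333504… → 3.33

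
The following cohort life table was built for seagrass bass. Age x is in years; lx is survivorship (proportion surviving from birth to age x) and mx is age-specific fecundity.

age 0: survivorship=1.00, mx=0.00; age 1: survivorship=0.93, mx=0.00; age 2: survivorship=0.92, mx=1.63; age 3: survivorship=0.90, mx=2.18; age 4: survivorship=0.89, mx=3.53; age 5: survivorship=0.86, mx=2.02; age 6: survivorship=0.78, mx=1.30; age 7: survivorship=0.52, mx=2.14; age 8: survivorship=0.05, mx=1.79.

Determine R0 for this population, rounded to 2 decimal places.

10.56

lx·mx by age: 0, 0, 1.4996, 1.962, 3.1417, 1.7372, 1.014, 1.1128, 0.0895
R0 = Σ lx·mx = 10.5568 → 10.56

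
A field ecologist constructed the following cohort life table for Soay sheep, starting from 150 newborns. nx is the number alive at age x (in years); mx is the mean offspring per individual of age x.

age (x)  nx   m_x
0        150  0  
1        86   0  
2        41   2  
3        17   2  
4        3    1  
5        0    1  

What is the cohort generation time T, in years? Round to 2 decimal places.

lx = nx/n0 = nx/150: 1, 0.57333…, 0.27333…, 0.11333…, 0.02, 0
lx·mx: 0, 0, 0.546667…, 0.226667…, 0.02, 0 → R0 = 0.793333…
x·lx·mx: 0, 0, 1.093333…, 0.68…, 0.08, 0 → Σ = 1.853333…
T = 1.853333… / 0.793333… = 2.336134… → 2.34

2.34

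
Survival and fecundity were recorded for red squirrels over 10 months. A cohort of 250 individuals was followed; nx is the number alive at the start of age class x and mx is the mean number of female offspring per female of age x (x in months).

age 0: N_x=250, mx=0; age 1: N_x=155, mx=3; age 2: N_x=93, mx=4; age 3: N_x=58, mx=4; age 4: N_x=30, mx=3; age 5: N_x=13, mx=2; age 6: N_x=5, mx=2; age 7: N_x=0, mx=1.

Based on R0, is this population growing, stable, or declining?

growing

lx = nx/n0 = nx/250: 1, 0.62, 0.372, 0.232, 0.12, 0.052, 0.02, 0
R0 = Σ lx·mx = 0 + 1.86 + 1.488 + 0.928 + 0.36 + 0.104 + 0.04 + 0 = 4.78
R0 > 1, so the population is growing.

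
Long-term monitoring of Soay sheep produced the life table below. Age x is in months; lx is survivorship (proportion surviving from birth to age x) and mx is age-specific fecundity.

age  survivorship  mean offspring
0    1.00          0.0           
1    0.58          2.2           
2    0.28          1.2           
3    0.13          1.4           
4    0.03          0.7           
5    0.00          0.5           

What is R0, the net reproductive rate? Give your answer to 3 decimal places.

lx·mx by age: 0, 1.276, 0.336, 0.182, 0.021, 0
R0 = Σ lx·mx = 1.815 → 1.815

1.815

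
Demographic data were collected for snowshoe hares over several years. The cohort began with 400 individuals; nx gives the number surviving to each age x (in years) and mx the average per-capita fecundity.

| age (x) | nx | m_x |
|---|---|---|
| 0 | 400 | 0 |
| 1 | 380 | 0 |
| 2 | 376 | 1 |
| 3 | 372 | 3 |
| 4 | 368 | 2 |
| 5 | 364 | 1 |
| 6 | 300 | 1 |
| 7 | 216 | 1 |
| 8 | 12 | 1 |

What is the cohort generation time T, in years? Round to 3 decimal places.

3.933

lx = nx/n0 = nx/400: 1, 0.95, 0.94, 0.93, 0.92, 0.91, 0.75, 0.54, 0.03
lx·mx: 0, 0, 0.94, 2.79, 1.84, 0.91, 0.75, 0.54, 0.03 → R0 = 7.8
x·lx·mx: 0, 0, 1.88, 8.37, 7.36, 4.55, 4.5, 3.78, 0.24 → Σ = 30.68
T = 30.68 / 7.8 = 3.933333… → 3.933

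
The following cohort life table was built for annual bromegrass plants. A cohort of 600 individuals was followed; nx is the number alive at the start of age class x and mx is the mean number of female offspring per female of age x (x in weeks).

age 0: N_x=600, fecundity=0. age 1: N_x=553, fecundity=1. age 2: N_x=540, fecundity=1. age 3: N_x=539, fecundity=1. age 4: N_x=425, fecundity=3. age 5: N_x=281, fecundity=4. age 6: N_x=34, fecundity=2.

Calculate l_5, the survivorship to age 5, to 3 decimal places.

0.468

l_5 = n_5/n_0 = 281/600 = 0.468333… → 0.468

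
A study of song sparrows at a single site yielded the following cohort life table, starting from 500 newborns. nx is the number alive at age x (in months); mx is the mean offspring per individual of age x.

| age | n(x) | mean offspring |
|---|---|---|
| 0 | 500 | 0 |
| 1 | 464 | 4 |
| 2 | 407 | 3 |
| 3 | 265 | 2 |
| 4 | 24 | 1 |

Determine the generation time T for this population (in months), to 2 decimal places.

lx = nx/n0 = nx/500: 1, 0.928, 0.814, 0.53, 0.048
lx·mx: 0, 3.712, 2.442, 1.06, 0.048 → R0 = 7.262
x·lx·mx: 0, 3.712, 4.884, 3.18, 0.192 → Σ = 11.968
T = 11.968 / 7.262 = 1.648031… → 1.65

1.65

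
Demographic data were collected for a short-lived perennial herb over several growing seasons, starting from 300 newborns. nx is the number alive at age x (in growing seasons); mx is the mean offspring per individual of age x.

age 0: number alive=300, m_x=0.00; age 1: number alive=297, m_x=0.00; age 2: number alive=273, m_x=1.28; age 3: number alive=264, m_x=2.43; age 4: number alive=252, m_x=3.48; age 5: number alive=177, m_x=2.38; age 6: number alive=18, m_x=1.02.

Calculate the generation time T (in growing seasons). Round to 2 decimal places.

lx = nx/n0 = nx/300: 1, 0.99, 0.91, 0.88, 0.84, 0.59, 0.06
lx·mx: 0, 0, 1.1648, 2.1384, 2.9232, 1.4042, 0.0612 → R0 = 7.6918
x·lx·mx: 0, 0, 2.3296, 6.4152, 11.6928, 7.021, 0.3672 → Σ = 27.8258
T = 27.8258 / 7.6918 = 3.617593… → 3.62

3.62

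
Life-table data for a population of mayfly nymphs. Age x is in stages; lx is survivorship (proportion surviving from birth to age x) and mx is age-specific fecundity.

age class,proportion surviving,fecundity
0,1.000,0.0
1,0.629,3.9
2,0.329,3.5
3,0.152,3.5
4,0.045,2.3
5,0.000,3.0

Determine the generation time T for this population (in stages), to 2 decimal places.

1.60

lx·mx: 0, 2.4531, 1.1515, 0.532, 0.1035, 0 → R0 = 4.2401
x·lx·mx: 0, 2.4531, 2.303, 1.596, 0.414, 0 → Σ = 6.7661
T = 6.7661 / 4.2401 = 1.595741… → 1.60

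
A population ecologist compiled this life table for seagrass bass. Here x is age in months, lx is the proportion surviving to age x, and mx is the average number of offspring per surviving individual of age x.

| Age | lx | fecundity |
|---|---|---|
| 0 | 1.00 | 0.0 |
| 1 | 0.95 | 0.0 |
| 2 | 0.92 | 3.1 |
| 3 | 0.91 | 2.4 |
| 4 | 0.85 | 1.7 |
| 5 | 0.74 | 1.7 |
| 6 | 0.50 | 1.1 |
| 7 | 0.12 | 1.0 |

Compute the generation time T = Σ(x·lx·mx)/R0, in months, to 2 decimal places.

3.39

lx·mx: 0, 0, 2.852, 2.184, 1.445, 1.258, 0.55, 0.12 → R0 = 8.409
x·lx·mx: 0, 0, 5.704, 6.552, 5.78, 6.29, 3.3, 0.84 → Σ = 28.466
T = 28.466 / 8.409 = 3.385183… → 3.39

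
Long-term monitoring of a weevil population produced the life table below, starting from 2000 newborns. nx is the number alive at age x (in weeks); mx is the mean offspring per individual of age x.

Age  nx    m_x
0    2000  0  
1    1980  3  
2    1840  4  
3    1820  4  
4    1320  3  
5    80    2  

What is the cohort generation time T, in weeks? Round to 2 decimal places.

2.39

lx = nx/n0 = nx/2000: 1, 0.99, 0.92, 0.91, 0.66, 0.04
lx·mx: 0, 2.97, 3.68, 3.64, 1.98, 0.08 → R0 = 12.35
x·lx·mx: 0, 2.97, 7.36, 10.92, 7.92, 0.4 → Σ = 29.57
T = 29.57 / 12.35 = 2.394332… → 2.39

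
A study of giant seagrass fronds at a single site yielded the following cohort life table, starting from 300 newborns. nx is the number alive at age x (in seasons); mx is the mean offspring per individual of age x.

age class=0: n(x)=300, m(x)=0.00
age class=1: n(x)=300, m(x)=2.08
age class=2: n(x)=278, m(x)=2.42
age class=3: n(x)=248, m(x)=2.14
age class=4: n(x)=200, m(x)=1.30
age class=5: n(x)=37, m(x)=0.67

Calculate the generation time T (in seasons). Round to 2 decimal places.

lx = nx/n0 = nx/300: 1, 1, 0.92667…, 0.82667…, 0.66667…, 0.12333…
lx·mx: 0, 2.08, 2.242533…, 1.769067…, 0.866667…, 0.082633… → R0 = 7.0409…
x·lx·mx: 0, 2.08, 4.485067…, 5.3072…, 3.466667…, 0.413167… → Σ = 15.7521…
T = 15.7521… / 7.0409… = 2.237228… → 2.24

2.24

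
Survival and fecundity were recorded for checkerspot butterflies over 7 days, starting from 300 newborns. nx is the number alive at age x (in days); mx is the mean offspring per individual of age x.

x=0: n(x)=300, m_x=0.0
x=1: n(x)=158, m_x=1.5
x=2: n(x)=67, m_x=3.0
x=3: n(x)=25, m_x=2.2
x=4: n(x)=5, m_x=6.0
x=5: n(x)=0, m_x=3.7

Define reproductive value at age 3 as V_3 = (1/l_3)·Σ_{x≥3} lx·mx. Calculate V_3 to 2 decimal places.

3.40

lx = nx/n0 = nx/300: 1, 0.52667…, 0.22333…, 0.08333…, 0.01667…, 0
lx·mx for x ≥ 3: 0.183333…, 0.1…, 0 → sum = 0.283333…
V_3 = 0.283333… / l_3 = 0.283333… / 0.083333… = 3.4… → 3.40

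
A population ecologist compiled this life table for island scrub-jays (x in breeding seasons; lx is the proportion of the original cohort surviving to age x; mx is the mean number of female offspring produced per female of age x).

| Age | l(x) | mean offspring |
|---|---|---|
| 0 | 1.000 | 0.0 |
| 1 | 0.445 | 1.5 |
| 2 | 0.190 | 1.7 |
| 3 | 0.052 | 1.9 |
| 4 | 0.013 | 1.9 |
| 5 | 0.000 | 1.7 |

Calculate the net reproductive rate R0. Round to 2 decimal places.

lx·mx by age: 0, 0.6675, 0.323, 0.0988, 0.0247, 0
R0 = Σ lx·mx = 1.114 → 1.11

1.11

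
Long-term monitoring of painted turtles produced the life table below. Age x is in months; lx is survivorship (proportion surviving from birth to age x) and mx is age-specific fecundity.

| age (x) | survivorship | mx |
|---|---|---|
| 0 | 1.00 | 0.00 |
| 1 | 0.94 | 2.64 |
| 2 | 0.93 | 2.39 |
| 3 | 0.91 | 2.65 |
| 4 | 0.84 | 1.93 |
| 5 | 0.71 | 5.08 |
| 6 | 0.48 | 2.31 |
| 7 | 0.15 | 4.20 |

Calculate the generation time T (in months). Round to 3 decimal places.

lx·mx: 0, 2.4816, 2.2227, 2.4115, 1.6212, 3.6068, 1.1088, 0.63 → R0 = 14.0826
x·lx·mx: 0, 2.4816, 4.4454, 7.2345, 6.4848, 18.034, 6.6528, 4.41 → Σ = 49.7431
T = 49.7431 / 14.0826 = 3.532238… → 3.532

3.532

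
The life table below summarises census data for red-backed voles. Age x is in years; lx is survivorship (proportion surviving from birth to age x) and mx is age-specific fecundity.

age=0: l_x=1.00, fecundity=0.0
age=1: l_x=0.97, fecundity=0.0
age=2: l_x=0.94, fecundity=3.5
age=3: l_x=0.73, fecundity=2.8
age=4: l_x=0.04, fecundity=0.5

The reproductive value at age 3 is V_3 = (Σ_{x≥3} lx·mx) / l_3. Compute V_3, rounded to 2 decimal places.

lx·mx for x ≥ 3: 2.044, 0.02 → sum = 2.064
V_3 = 2.064 / l_3 = 2.064 / 0.73 = 2.827397… → 2.83

2.83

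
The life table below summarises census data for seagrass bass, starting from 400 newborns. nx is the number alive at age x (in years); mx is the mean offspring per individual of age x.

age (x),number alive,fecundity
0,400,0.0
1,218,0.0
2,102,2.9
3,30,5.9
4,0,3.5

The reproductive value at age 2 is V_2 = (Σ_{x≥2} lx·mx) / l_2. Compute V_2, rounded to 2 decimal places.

4.64

lx = nx/n0 = nx/400: 1, 0.545, 0.255, 0.075, 0
lx·mx for x ≥ 2: 0.7395, 0.4425, 0 → sum = 1.182
V_2 = 1.182 / l_2 = 1.182 / 0.255 = 4.635294… → 4.64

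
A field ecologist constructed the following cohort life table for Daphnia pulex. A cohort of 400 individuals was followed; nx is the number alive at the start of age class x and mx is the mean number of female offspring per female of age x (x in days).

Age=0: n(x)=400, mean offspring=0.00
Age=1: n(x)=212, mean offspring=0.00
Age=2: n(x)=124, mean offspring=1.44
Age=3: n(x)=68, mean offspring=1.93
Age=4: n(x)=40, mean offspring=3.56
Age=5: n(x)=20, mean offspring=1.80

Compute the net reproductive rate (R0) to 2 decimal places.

1.22

lx = nx/n0 = nx/400: 1, 0.53, 0.31, 0.17, 0.1, 0.05
lx·mx by age: 0, 0, 0.4464, 0.3281, 0.356, 0.09
R0 = Σ lx·mx = 1.2205 → 1.22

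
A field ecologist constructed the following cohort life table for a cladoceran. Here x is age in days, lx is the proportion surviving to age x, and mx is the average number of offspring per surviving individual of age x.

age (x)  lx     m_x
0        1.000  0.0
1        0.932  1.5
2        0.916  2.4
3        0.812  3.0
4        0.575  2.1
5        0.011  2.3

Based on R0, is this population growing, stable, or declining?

growing

R0 = Σ lx·mx = 0 + 1.398 + 2.1984 + 2.436 + 1.2075 + 0.0253 = 7.2652
R0 > 1, so the population is growing.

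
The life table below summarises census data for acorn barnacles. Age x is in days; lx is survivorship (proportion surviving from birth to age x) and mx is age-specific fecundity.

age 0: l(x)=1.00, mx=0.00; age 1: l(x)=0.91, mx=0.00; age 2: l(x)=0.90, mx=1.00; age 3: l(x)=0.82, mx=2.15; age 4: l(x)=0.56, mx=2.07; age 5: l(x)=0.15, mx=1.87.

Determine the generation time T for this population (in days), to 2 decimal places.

lx·mx: 0, 0, 0.9, 1.763, 1.1592, 0.2805 → R0 = 4.1027
x·lx·mx: 0, 0, 1.8, 5.289, 4.6368, 1.4025 → Σ = 13.1283
T = 13.1283 / 4.1027 = 3.199917… → 3.20

3.20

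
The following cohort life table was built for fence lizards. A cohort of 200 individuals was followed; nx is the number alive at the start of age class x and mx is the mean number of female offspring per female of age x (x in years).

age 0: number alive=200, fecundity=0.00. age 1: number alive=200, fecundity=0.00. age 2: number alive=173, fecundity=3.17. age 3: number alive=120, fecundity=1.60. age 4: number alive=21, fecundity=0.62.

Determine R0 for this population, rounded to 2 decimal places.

3.77

lx = nx/n0 = nx/200: 1, 1, 0.865, 0.6, 0.105
lx·mx by age: 0, 0, 2.74205, 0.96, 0.0651
R0 = Σ lx·mx = 3.76715 → 3.77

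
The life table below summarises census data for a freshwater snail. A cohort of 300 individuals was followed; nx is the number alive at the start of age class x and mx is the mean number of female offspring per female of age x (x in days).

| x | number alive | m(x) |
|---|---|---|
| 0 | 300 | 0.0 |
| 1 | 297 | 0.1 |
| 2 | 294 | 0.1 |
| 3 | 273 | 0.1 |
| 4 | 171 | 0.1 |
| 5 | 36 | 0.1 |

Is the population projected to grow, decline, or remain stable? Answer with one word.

declining

lx = nx/n0 = nx/300: 1, 0.99, 0.98, 0.91, 0.57, 0.12
R0 = Σ lx·mx = 0 + 0.099 + 0.098 + 0.091 + 0.057 + 0.012 = 0.357
R0 < 1, so the population is declining.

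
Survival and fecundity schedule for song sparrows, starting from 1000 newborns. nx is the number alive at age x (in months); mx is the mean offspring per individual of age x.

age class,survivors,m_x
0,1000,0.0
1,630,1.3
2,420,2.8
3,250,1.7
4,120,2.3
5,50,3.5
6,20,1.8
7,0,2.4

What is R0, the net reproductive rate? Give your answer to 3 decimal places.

2.907

lx = nx/n0 = nx/1000: 1, 0.63, 0.42, 0.25, 0.12, 0.05, 0.02, 0
lx·mx by age: 0, 0.819, 1.176, 0.425, 0.276, 0.175, 0.036, 0
R0 = Σ lx·mx = 2.907 → 2.907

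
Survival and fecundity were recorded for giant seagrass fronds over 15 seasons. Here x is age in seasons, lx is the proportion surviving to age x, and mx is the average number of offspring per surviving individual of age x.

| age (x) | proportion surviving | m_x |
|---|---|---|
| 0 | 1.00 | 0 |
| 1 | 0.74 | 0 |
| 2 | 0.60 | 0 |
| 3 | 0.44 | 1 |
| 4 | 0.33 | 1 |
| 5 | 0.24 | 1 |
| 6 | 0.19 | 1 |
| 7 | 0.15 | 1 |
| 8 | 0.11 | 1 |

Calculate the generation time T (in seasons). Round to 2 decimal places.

lx·mx: 0, 0, 0, 0.44, 0.33, 0.24, 0.19, 0.15, 0.11 → R0 = 1.46
x·lx·mx: 0, 0, 0, 1.32, 1.32, 1.2, 1.14, 1.05, 0.88 → Σ = 6.91
T = 6.91 / 1.46 = 4.732877… → 4.73

4.73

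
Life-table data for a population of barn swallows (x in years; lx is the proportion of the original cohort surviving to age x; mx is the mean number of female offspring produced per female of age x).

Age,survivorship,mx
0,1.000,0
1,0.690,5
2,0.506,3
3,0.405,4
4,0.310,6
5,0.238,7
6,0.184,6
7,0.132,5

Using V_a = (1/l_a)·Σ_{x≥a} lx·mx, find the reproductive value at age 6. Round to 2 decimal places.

9.59

lx·mx for x ≥ 6: 1.104, 0.66 → sum = 1.764
V_6 = 1.764 / l_6 = 1.764 / 0.184 = 9.586957… → 9.59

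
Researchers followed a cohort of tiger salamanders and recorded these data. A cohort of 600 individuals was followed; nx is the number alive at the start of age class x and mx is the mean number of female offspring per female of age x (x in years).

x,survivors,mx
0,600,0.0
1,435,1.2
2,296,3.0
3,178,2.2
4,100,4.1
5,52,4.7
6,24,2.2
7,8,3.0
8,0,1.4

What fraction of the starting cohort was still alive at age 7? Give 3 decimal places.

0.013

l_7 = n_7/n_0 = 8/600 = 0.013333… → 0.013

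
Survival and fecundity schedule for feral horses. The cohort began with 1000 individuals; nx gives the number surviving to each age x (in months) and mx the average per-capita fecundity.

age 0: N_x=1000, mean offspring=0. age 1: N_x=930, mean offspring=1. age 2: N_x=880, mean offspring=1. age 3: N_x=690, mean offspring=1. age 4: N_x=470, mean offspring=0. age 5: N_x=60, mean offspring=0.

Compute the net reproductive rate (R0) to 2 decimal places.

2.50

lx = nx/n0 = nx/1000: 1, 0.93, 0.88, 0.69, 0.47, 0.06
lx·mx by age: 0, 0.93, 0.88, 0.69, 0, 0
R0 = Σ lx·mx = 2.5 → 2.50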